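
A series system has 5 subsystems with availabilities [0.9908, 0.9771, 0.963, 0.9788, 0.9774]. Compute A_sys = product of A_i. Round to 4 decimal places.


Subsystems: [0.9908, 0.9771, 0.963, 0.9788, 0.9774]
After subsystem 1 (A=0.9908): product = 0.9908
After subsystem 2 (A=0.9771): product = 0.9681
After subsystem 3 (A=0.963): product = 0.9323
After subsystem 4 (A=0.9788): product = 0.9125
After subsystem 5 (A=0.9774): product = 0.8919
A_sys = 0.8919

0.8919


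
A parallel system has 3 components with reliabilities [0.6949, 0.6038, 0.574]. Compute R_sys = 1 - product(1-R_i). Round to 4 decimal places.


Components: [0.6949, 0.6038, 0.574]
(1 - 0.6949) = 0.3051, running product = 0.3051
(1 - 0.6038) = 0.3962, running product = 0.1209
(1 - 0.574) = 0.426, running product = 0.0515
Product of (1-R_i) = 0.0515
R_sys = 1 - 0.0515 = 0.9485

0.9485


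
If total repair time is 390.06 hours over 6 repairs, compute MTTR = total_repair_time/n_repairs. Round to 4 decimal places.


total_repair_time = 390.06
n_repairs = 6
MTTR = 390.06 / 6
MTTR = 65.01

65.01


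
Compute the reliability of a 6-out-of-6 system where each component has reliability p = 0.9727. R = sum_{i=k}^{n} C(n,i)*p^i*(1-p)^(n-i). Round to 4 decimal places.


k = 6, n = 6, p = 0.9727
i=6: C(6,6)=1 * 0.9727^6 * 0.0273^0 = 0.847
R = sum of terms = 0.847

0.847


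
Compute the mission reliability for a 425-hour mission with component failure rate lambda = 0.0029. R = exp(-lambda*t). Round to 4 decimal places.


lambda = 0.0029
mission_time = 425
lambda * t = 0.0029 * 425 = 1.2325
R = exp(-1.2325)
R = 0.2916

0.2916


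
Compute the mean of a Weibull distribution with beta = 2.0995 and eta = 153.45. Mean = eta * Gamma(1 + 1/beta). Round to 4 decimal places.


beta = 2.0995, eta = 153.45
1/beta = 0.4763
1 + 1/beta = 1.4763
Gamma(1.4763) = 0.8857
Mean = 153.45 * 0.8857
Mean = 135.9099

135.9099


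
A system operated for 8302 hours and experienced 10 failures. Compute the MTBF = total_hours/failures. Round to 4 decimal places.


total_hours = 8302
failures = 10
MTBF = 8302 / 10
MTBF = 830.2

830.2


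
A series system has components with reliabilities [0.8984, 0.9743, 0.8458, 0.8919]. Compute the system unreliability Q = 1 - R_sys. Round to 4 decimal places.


Components: [0.8984, 0.9743, 0.8458, 0.8919]
After component 1: product = 0.8984
After component 2: product = 0.8753
After component 3: product = 0.7403
After component 4: product = 0.6603
R_sys = 0.6603
Q = 1 - 0.6603 = 0.3397

0.3397


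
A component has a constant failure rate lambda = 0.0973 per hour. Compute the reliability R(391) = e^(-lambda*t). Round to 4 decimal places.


lambda = 0.0973
t = 391
lambda * t = 38.0443
R(t) = e^(-38.0443)
R(t) = 0.0

0.0


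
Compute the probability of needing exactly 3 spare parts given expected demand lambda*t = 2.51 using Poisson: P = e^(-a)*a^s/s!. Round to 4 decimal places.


a = 2.51, s = 3
e^(-a) = e^(-2.51) = 0.0813
a^s = 2.51^3 = 15.8133
s! = 6
P = 0.0813 * 15.8133 / 6
P = 0.2142

0.2142


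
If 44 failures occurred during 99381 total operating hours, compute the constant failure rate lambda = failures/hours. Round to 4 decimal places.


failures = 44
total_hours = 99381
lambda = 44 / 99381
lambda = 0.0004

0.0004


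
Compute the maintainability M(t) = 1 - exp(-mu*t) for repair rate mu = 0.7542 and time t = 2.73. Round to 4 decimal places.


mu = 0.7542, t = 2.73
mu * t = 0.7542 * 2.73 = 2.059
exp(-2.059) = 0.1276
M(t) = 1 - 0.1276
M(t) = 0.8724

0.8724


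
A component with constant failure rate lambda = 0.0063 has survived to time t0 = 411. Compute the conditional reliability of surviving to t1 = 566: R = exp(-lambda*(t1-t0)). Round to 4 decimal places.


lambda = 0.0063
t0 = 411, t1 = 566
t1 - t0 = 155
lambda * (t1-t0) = 0.0063 * 155 = 0.9765
R = exp(-0.9765)
R = 0.3766

0.3766


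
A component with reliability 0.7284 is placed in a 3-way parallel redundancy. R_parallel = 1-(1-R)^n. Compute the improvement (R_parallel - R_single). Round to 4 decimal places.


R_single = 0.7284, n = 3
1 - R_single = 0.2716
(1 - R_single)^n = 0.2716^3 = 0.02
R_parallel = 1 - 0.02 = 0.98
Improvement = 0.98 - 0.7284
Improvement = 0.2516

0.2516


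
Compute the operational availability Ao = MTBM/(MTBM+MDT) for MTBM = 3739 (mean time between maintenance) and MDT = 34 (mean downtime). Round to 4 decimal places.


MTBM = 3739
MDT = 34
MTBM + MDT = 3773
Ao = 3739 / 3773
Ao = 0.991

0.991


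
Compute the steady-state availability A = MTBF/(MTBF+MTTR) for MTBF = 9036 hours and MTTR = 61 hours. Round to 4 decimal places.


MTBF = 9036
MTTR = 61
MTBF + MTTR = 9097
A = 9036 / 9097
A = 0.9933

0.9933


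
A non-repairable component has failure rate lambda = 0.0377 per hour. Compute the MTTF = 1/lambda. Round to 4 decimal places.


lambda = 0.0377
MTTF = 1 / 0.0377
MTTF = 26.5252

26.5252


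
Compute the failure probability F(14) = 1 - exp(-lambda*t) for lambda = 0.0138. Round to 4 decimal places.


lambda = 0.0138, t = 14
lambda * t = 0.1932
exp(-0.1932) = 0.8243
F(t) = 1 - 0.8243
F(t) = 0.1757

0.1757


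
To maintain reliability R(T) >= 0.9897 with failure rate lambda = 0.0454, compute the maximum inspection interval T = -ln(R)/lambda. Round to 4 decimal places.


R_target = 0.9897
lambda = 0.0454
-ln(0.9897) = 0.0104
T = 0.0104 / 0.0454
T = 0.228

0.228


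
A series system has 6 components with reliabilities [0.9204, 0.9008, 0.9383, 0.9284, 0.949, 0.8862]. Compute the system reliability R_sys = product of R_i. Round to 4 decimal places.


Components: [0.9204, 0.9008, 0.9383, 0.9284, 0.949, 0.8862]
After component 1 (R=0.9204): product = 0.9204
After component 2 (R=0.9008): product = 0.8291
After component 3 (R=0.9383): product = 0.7779
After component 4 (R=0.9284): product = 0.7222
After component 5 (R=0.949): product = 0.6854
After component 6 (R=0.8862): product = 0.6074
R_sys = 0.6074

0.6074


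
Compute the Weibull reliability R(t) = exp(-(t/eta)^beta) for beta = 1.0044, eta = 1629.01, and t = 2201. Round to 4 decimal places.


beta = 1.0044, eta = 1629.01, t = 2201
t/eta = 2201 / 1629.01 = 1.3511
(t/eta)^beta = 1.3511^1.0044 = 1.3529
R(t) = exp(-1.3529)
R(t) = 0.2585

0.2585


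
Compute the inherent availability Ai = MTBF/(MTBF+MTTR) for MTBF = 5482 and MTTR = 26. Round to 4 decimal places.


MTBF = 5482
MTTR = 26
MTBF + MTTR = 5508
Ai = 5482 / 5508
Ai = 0.9953

0.9953


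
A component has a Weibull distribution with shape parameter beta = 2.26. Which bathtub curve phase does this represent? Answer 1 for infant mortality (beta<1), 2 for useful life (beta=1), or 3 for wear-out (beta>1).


beta = 2.26
Compare beta to 1:
beta < 1 => infant mortality (phase 1)
beta = 1 => useful life (phase 2)
beta > 1 => wear-out (phase 3)
Since beta = 2.26, this is wear-out (increasing failure rate)
Phase = 3

3


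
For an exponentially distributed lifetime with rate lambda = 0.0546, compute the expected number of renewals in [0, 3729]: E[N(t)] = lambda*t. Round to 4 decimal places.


lambda = 0.0546
t = 3729
E[N(t)] = lambda * t
E[N(t)] = 0.0546 * 3729
E[N(t)] = 203.6034

203.6034


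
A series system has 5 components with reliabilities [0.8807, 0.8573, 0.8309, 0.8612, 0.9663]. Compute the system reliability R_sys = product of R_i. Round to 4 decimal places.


Components: [0.8807, 0.8573, 0.8309, 0.8612, 0.9663]
After component 1 (R=0.8807): product = 0.8807
After component 2 (R=0.8573): product = 0.755
After component 3 (R=0.8309): product = 0.6273
After component 4 (R=0.8612): product = 0.5403
After component 5 (R=0.9663): product = 0.5221
R_sys = 0.5221

0.5221


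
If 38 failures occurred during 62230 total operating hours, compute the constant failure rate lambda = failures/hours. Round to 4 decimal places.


failures = 38
total_hours = 62230
lambda = 38 / 62230
lambda = 0.0006

0.0006


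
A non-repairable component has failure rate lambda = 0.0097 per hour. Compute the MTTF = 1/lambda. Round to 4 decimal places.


lambda = 0.0097
MTTF = 1 / 0.0097
MTTF = 103.0928

103.0928


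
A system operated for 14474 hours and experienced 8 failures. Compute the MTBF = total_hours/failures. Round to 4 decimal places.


total_hours = 14474
failures = 8
MTBF = 14474 / 8
MTBF = 1809.25

1809.25


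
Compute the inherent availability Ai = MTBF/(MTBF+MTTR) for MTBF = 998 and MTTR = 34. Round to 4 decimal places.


MTBF = 998
MTTR = 34
MTBF + MTTR = 1032
Ai = 998 / 1032
Ai = 0.9671

0.9671


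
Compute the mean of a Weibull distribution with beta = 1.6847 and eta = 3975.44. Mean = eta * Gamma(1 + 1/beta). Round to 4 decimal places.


beta = 1.6847, eta = 3975.44
1/beta = 0.5936
1 + 1/beta = 1.5936
Gamma(1.5936) = 0.8928
Mean = 3975.44 * 0.8928
Mean = 3549.3052

3549.3052


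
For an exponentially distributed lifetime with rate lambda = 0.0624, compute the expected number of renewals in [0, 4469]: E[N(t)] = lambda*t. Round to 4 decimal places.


lambda = 0.0624
t = 4469
E[N(t)] = lambda * t
E[N(t)] = 0.0624 * 4469
E[N(t)] = 278.8656

278.8656


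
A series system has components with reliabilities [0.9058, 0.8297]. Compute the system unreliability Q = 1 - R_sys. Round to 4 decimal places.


Components: [0.9058, 0.8297]
After component 1: product = 0.9058
After component 2: product = 0.7515
R_sys = 0.7515
Q = 1 - 0.7515 = 0.2485

0.2485


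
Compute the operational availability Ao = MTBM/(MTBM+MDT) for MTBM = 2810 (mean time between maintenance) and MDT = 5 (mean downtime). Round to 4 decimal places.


MTBM = 2810
MDT = 5
MTBM + MDT = 2815
Ao = 2810 / 2815
Ao = 0.9982

0.9982


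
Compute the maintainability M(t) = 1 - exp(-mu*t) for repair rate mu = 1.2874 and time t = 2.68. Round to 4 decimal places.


mu = 1.2874, t = 2.68
mu * t = 1.2874 * 2.68 = 3.4502
exp(-3.4502) = 0.0317
M(t) = 1 - 0.0317
M(t) = 0.9683

0.9683


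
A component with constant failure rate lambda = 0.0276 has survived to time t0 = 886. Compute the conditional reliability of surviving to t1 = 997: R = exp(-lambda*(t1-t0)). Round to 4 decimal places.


lambda = 0.0276
t0 = 886, t1 = 997
t1 - t0 = 111
lambda * (t1-t0) = 0.0276 * 111 = 3.0636
R = exp(-3.0636)
R = 0.0467

0.0467


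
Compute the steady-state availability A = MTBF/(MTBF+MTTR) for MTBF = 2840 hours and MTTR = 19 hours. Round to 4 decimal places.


MTBF = 2840
MTTR = 19
MTBF + MTTR = 2859
A = 2840 / 2859
A = 0.9934

0.9934


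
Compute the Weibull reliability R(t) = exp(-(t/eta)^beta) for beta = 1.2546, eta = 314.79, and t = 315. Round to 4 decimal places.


beta = 1.2546, eta = 314.79, t = 315
t/eta = 315 / 314.79 = 1.0007
(t/eta)^beta = 1.0007^1.2546 = 1.0008
R(t) = exp(-1.0008)
R(t) = 0.3676

0.3676


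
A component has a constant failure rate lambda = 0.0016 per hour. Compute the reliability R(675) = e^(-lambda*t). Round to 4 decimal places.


lambda = 0.0016
t = 675
lambda * t = 1.08
R(t) = e^(-1.08)
R(t) = 0.3396

0.3396


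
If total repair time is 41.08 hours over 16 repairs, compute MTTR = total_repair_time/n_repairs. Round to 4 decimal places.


total_repair_time = 41.08
n_repairs = 16
MTTR = 41.08 / 16
MTTR = 2.5675

2.5675


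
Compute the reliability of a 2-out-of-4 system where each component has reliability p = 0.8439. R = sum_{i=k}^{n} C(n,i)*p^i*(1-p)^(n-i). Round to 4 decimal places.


k = 2, n = 4, p = 0.8439
i=2: C(4,2)=6 * 0.8439^2 * 0.1561^2 = 0.1041
i=3: C(4,3)=4 * 0.8439^3 * 0.1561^1 = 0.3753
i=4: C(4,4)=1 * 0.8439^4 * 0.1561^0 = 0.5072
R = sum of terms = 0.9866

0.9866


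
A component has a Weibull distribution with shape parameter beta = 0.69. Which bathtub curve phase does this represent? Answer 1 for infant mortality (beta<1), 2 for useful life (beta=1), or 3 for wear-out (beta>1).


beta = 0.69
Compare beta to 1:
beta < 1 => infant mortality (phase 1)
beta = 1 => useful life (phase 2)
beta > 1 => wear-out (phase 3)
Since beta = 0.69, this is infant mortality (decreasing failure rate)
Phase = 1

1


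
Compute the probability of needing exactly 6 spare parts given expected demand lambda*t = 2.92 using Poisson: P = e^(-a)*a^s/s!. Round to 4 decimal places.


a = 2.92, s = 6
e^(-a) = e^(-2.92) = 0.0539
a^s = 2.92^6 = 619.865
s! = 720
P = 0.0539 * 619.865 / 720
P = 0.0464

0.0464


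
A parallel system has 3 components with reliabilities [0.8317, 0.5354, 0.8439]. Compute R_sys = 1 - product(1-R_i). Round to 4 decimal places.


Components: [0.8317, 0.5354, 0.8439]
(1 - 0.8317) = 0.1683, running product = 0.1683
(1 - 0.5354) = 0.4646, running product = 0.0782
(1 - 0.8439) = 0.1561, running product = 0.0122
Product of (1-R_i) = 0.0122
R_sys = 1 - 0.0122 = 0.9878

0.9878


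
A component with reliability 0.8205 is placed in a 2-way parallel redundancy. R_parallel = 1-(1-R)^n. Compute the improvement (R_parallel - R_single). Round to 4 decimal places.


R_single = 0.8205, n = 2
1 - R_single = 0.1795
(1 - R_single)^n = 0.1795^2 = 0.0322
R_parallel = 1 - 0.0322 = 0.9678
Improvement = 0.9678 - 0.8205
Improvement = 0.1473

0.1473


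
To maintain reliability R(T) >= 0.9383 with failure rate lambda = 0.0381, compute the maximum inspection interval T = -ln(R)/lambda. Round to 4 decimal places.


R_target = 0.9383
lambda = 0.0381
-ln(0.9383) = 0.0637
T = 0.0637 / 0.0381
T = 1.6715

1.6715


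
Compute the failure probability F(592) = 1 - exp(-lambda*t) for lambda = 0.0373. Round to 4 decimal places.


lambda = 0.0373, t = 592
lambda * t = 22.0816
exp(-22.0816) = 0.0
F(t) = 1 - 0.0
F(t) = 1.0

1.0


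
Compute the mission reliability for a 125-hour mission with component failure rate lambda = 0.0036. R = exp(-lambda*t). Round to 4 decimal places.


lambda = 0.0036
mission_time = 125
lambda * t = 0.0036 * 125 = 0.45
R = exp(-0.45)
R = 0.6376

0.6376


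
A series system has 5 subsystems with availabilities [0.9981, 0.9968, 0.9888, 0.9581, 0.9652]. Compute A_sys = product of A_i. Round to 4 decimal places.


Subsystems: [0.9981, 0.9968, 0.9888, 0.9581, 0.9652]
After subsystem 1 (A=0.9981): product = 0.9981
After subsystem 2 (A=0.9968): product = 0.9949
After subsystem 3 (A=0.9888): product = 0.9838
After subsystem 4 (A=0.9581): product = 0.9425
After subsystem 5 (A=0.9652): product = 0.9097
A_sys = 0.9097

0.9097


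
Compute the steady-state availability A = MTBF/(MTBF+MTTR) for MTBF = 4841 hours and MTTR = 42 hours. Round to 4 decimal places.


MTBF = 4841
MTTR = 42
MTBF + MTTR = 4883
A = 4841 / 4883
A = 0.9914

0.9914


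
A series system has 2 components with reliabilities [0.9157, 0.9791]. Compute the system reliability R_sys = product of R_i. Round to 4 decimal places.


Components: [0.9157, 0.9791]
After component 1 (R=0.9157): product = 0.9157
After component 2 (R=0.9791): product = 0.8966
R_sys = 0.8966

0.8966


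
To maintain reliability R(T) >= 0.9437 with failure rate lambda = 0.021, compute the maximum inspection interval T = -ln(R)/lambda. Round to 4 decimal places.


R_target = 0.9437
lambda = 0.021
-ln(0.9437) = 0.0579
T = 0.0579 / 0.021
T = 2.7594

2.7594


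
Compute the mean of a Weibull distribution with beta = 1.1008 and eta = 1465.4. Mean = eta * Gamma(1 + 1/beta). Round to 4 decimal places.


beta = 1.1008, eta = 1465.4
1/beta = 0.9084
1 + 1/beta = 1.9084
Gamma(1.9084) = 0.9647
Mean = 1465.4 * 0.9647
Mean = 1413.6444

1413.6444


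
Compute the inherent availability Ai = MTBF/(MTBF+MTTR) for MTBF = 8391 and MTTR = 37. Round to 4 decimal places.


MTBF = 8391
MTTR = 37
MTBF + MTTR = 8428
Ai = 8391 / 8428
Ai = 0.9956

0.9956


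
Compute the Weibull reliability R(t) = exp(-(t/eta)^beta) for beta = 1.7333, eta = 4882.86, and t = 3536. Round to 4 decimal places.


beta = 1.7333, eta = 4882.86, t = 3536
t/eta = 3536 / 4882.86 = 0.7242
(t/eta)^beta = 0.7242^1.7333 = 0.5716
R(t) = exp(-0.5716)
R(t) = 0.5646

0.5646


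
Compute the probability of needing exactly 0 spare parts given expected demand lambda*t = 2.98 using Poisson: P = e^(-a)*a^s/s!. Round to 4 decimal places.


a = 2.98, s = 0
e^(-a) = e^(-2.98) = 0.0508
a^s = 2.98^0 = 1.0
s! = 1
P = 0.0508 * 1.0 / 1
P = 0.0508

0.0508


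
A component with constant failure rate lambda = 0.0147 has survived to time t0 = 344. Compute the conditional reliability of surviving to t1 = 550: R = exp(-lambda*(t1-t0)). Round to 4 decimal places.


lambda = 0.0147
t0 = 344, t1 = 550
t1 - t0 = 206
lambda * (t1-t0) = 0.0147 * 206 = 3.0282
R = exp(-3.0282)
R = 0.0484

0.0484


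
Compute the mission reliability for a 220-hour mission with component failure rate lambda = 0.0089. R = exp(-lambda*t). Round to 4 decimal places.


lambda = 0.0089
mission_time = 220
lambda * t = 0.0089 * 220 = 1.958
R = exp(-1.958)
R = 0.1411

0.1411


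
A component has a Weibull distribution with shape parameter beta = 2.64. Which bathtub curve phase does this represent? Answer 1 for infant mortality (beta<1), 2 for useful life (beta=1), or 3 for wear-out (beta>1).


beta = 2.64
Compare beta to 1:
beta < 1 => infant mortality (phase 1)
beta = 1 => useful life (phase 2)
beta > 1 => wear-out (phase 3)
Since beta = 2.64, this is wear-out (increasing failure rate)
Phase = 3

3


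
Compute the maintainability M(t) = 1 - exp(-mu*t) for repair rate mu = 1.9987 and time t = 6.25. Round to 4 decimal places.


mu = 1.9987, t = 6.25
mu * t = 1.9987 * 6.25 = 12.4919
exp(-12.4919) = 0.0
M(t) = 1 - 0.0
M(t) = 1.0

1.0


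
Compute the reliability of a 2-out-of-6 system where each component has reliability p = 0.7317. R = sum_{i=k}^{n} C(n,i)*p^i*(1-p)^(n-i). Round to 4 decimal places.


k = 2, n = 6, p = 0.7317
i=2: C(6,2)=15 * 0.7317^2 * 0.2683^4 = 0.0416
i=3: C(6,3)=20 * 0.7317^3 * 0.2683^3 = 0.1513
i=4: C(6,4)=15 * 0.7317^4 * 0.2683^2 = 0.3095
i=5: C(6,5)=6 * 0.7317^5 * 0.2683^1 = 0.3376
i=6: C(6,6)=1 * 0.7317^6 * 0.2683^0 = 0.1535
R = sum of terms = 0.9935

0.9935


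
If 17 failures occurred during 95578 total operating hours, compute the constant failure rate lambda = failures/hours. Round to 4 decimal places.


failures = 17
total_hours = 95578
lambda = 17 / 95578
lambda = 0.0002

0.0002


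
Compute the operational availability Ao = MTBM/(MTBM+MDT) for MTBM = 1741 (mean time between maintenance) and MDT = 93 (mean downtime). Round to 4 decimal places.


MTBM = 1741
MDT = 93
MTBM + MDT = 1834
Ao = 1741 / 1834
Ao = 0.9493

0.9493


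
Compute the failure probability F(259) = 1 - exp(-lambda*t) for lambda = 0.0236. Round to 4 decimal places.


lambda = 0.0236, t = 259
lambda * t = 6.1124
exp(-6.1124) = 0.0022
F(t) = 1 - 0.0022
F(t) = 0.9978

0.9978


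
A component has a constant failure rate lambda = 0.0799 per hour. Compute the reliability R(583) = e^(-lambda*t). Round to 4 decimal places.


lambda = 0.0799
t = 583
lambda * t = 46.5817
R(t) = e^(-46.5817)
R(t) = 0.0

0.0


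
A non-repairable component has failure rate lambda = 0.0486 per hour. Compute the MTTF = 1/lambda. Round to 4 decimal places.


lambda = 0.0486
MTTF = 1 / 0.0486
MTTF = 20.5761

20.5761


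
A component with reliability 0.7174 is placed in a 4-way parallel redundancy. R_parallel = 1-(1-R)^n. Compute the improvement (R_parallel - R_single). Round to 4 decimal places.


R_single = 0.7174, n = 4
1 - R_single = 0.2826
(1 - R_single)^n = 0.2826^4 = 0.0064
R_parallel = 1 - 0.0064 = 0.9936
Improvement = 0.9936 - 0.7174
Improvement = 0.2762

0.2762


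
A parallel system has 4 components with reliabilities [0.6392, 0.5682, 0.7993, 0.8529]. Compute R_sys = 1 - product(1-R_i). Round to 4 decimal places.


Components: [0.6392, 0.5682, 0.7993, 0.8529]
(1 - 0.6392) = 0.3608, running product = 0.3608
(1 - 0.5682) = 0.4318, running product = 0.1558
(1 - 0.7993) = 0.2007, running product = 0.0313
(1 - 0.8529) = 0.1471, running product = 0.0046
Product of (1-R_i) = 0.0046
R_sys = 1 - 0.0046 = 0.9954

0.9954


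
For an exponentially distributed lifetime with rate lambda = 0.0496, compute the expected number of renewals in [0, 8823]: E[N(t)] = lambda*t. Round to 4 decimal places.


lambda = 0.0496
t = 8823
E[N(t)] = lambda * t
E[N(t)] = 0.0496 * 8823
E[N(t)] = 437.6208

437.6208


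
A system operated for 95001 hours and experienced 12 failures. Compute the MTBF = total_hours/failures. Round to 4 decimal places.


total_hours = 95001
failures = 12
MTBF = 95001 / 12
MTBF = 7916.75

7916.75


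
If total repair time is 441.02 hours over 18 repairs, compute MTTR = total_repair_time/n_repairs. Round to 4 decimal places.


total_repair_time = 441.02
n_repairs = 18
MTTR = 441.02 / 18
MTTR = 24.5011

24.5011


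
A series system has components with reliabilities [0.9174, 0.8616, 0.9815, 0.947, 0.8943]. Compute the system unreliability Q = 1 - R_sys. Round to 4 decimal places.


Components: [0.9174, 0.8616, 0.9815, 0.947, 0.8943]
After component 1: product = 0.9174
After component 2: product = 0.7904
After component 3: product = 0.7758
After component 4: product = 0.7347
After component 5: product = 0.657
R_sys = 0.657
Q = 1 - 0.657 = 0.343

0.343


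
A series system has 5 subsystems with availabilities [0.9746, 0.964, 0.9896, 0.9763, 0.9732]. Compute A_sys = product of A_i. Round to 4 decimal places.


Subsystems: [0.9746, 0.964, 0.9896, 0.9763, 0.9732]
After subsystem 1 (A=0.9746): product = 0.9746
After subsystem 2 (A=0.964): product = 0.9395
After subsystem 3 (A=0.9896): product = 0.9297
After subsystem 4 (A=0.9763): product = 0.9077
After subsystem 5 (A=0.9732): product = 0.8834
A_sys = 0.8834

0.8834


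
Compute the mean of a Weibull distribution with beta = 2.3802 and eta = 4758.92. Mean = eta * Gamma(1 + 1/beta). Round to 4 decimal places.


beta = 2.3802, eta = 4758.92
1/beta = 0.4201
1 + 1/beta = 1.4201
Gamma(1.4201) = 0.8864
Mean = 4758.92 * 0.8864
Mean = 4218.0733

4218.0733


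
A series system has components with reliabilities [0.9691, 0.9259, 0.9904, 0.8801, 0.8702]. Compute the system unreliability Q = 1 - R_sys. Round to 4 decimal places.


Components: [0.9691, 0.9259, 0.9904, 0.8801, 0.8702]
After component 1: product = 0.9691
After component 2: product = 0.8973
After component 3: product = 0.8887
After component 4: product = 0.7821
After component 5: product = 0.6806
R_sys = 0.6806
Q = 1 - 0.6806 = 0.3194

0.3194


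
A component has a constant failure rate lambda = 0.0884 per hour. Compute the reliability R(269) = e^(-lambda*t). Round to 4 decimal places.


lambda = 0.0884
t = 269
lambda * t = 23.7796
R(t) = e^(-23.7796)
R(t) = 0.0

0.0


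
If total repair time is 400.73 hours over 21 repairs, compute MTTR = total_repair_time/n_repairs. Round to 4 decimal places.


total_repair_time = 400.73
n_repairs = 21
MTTR = 400.73 / 21
MTTR = 19.0824

19.0824


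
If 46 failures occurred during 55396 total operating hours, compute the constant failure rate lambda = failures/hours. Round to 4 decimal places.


failures = 46
total_hours = 55396
lambda = 46 / 55396
lambda = 0.0008

0.0008


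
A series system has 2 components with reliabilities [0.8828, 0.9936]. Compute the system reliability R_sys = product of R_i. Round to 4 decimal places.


Components: [0.8828, 0.9936]
After component 1 (R=0.8828): product = 0.8828
After component 2 (R=0.9936): product = 0.8772
R_sys = 0.8772

0.8772


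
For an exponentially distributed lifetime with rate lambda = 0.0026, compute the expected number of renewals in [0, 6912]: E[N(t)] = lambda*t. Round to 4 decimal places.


lambda = 0.0026
t = 6912
E[N(t)] = lambda * t
E[N(t)] = 0.0026 * 6912
E[N(t)] = 17.9712

17.9712


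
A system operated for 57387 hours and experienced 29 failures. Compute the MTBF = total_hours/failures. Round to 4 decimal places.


total_hours = 57387
failures = 29
MTBF = 57387 / 29
MTBF = 1978.8621

1978.8621


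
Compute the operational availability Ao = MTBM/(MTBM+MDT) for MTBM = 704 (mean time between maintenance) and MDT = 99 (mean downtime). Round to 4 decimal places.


MTBM = 704
MDT = 99
MTBM + MDT = 803
Ao = 704 / 803
Ao = 0.8767

0.8767


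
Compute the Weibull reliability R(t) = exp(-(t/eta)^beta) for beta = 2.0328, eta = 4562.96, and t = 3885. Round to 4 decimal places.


beta = 2.0328, eta = 4562.96, t = 3885
t/eta = 3885 / 4562.96 = 0.8514
(t/eta)^beta = 0.8514^2.0328 = 0.7211
R(t) = exp(-0.7211)
R(t) = 0.4862

0.4862


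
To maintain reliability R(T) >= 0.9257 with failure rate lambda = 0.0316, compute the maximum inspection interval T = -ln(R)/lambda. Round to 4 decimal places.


R_target = 0.9257
lambda = 0.0316
-ln(0.9257) = 0.0772
T = 0.0772 / 0.0316
T = 2.4432

2.4432


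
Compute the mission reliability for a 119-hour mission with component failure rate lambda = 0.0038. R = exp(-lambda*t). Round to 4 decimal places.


lambda = 0.0038
mission_time = 119
lambda * t = 0.0038 * 119 = 0.4522
R = exp(-0.4522)
R = 0.6362

0.6362


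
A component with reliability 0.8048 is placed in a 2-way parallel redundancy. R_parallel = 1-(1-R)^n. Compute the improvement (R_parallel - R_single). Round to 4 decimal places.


R_single = 0.8048, n = 2
1 - R_single = 0.1952
(1 - R_single)^n = 0.1952^2 = 0.0381
R_parallel = 1 - 0.0381 = 0.9619
Improvement = 0.9619 - 0.8048
Improvement = 0.1571

0.1571


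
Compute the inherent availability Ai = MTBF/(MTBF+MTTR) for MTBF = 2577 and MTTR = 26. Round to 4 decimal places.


MTBF = 2577
MTTR = 26
MTBF + MTTR = 2603
Ai = 2577 / 2603
Ai = 0.99

0.99


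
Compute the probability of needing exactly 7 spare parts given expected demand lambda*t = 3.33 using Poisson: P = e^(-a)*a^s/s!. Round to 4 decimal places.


a = 3.33, s = 7
e^(-a) = e^(-3.33) = 0.0358
a^s = 3.33^7 = 4540.5623
s! = 5040
P = 0.0358 * 4540.5623 / 5040
P = 0.0322

0.0322


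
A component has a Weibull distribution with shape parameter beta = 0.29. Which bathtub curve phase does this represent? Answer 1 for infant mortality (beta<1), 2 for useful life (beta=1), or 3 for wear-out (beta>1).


beta = 0.29
Compare beta to 1:
beta < 1 => infant mortality (phase 1)
beta = 1 => useful life (phase 2)
beta > 1 => wear-out (phase 3)
Since beta = 0.29, this is infant mortality (decreasing failure rate)
Phase = 1

1


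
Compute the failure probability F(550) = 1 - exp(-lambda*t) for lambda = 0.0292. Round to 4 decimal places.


lambda = 0.0292, t = 550
lambda * t = 16.06
exp(-16.06) = 0.0
F(t) = 1 - 0.0
F(t) = 1.0

1.0


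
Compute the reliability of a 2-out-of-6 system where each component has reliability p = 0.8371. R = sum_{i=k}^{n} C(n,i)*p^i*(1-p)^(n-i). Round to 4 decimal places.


k = 2, n = 6, p = 0.8371
i=2: C(6,2)=15 * 0.8371^2 * 0.1629^4 = 0.0074
i=3: C(6,3)=20 * 0.8371^3 * 0.1629^3 = 0.0507
i=4: C(6,4)=15 * 0.8371^4 * 0.1629^2 = 0.1955
i=5: C(6,5)=6 * 0.8371^5 * 0.1629^1 = 0.4018
i=6: C(6,6)=1 * 0.8371^6 * 0.1629^0 = 0.3441
R = sum of terms = 0.9994

0.9994


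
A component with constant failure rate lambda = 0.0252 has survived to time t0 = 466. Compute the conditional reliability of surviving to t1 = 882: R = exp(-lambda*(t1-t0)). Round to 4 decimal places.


lambda = 0.0252
t0 = 466, t1 = 882
t1 - t0 = 416
lambda * (t1-t0) = 0.0252 * 416 = 10.4832
R = exp(-10.4832)
R = 0.0

0.0


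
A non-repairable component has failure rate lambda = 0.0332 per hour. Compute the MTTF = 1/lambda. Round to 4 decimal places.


lambda = 0.0332
MTTF = 1 / 0.0332
MTTF = 30.1205

30.1205


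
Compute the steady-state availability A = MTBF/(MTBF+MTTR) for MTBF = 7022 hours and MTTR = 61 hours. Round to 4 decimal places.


MTBF = 7022
MTTR = 61
MTBF + MTTR = 7083
A = 7022 / 7083
A = 0.9914

0.9914


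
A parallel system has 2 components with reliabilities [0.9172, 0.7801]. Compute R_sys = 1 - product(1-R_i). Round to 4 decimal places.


Components: [0.9172, 0.7801]
(1 - 0.9172) = 0.0828, running product = 0.0828
(1 - 0.7801) = 0.2199, running product = 0.0182
Product of (1-R_i) = 0.0182
R_sys = 1 - 0.0182 = 0.9818

0.9818


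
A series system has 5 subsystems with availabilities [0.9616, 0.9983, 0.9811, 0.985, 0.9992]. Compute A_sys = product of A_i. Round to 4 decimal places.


Subsystems: [0.9616, 0.9983, 0.9811, 0.985, 0.9992]
After subsystem 1 (A=0.9616): product = 0.9616
After subsystem 2 (A=0.9983): product = 0.96
After subsystem 3 (A=0.9811): product = 0.9418
After subsystem 4 (A=0.985): product = 0.9277
After subsystem 5 (A=0.9992): product = 0.927
A_sys = 0.927

0.927


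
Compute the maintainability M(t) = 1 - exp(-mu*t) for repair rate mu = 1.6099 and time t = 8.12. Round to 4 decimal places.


mu = 1.6099, t = 8.12
mu * t = 1.6099 * 8.12 = 13.0724
exp(-13.0724) = 0.0
M(t) = 1 - 0.0
M(t) = 1.0

1.0


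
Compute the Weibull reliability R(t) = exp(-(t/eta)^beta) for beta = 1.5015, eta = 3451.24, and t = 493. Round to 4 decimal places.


beta = 1.5015, eta = 3451.24, t = 493
t/eta = 493 / 3451.24 = 0.1428
(t/eta)^beta = 0.1428^1.5015 = 0.0538
R(t) = exp(-0.0538)
R(t) = 0.9476

0.9476


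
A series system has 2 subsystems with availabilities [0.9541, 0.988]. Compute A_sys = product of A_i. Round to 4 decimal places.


Subsystems: [0.9541, 0.988]
After subsystem 1 (A=0.9541): product = 0.9541
After subsystem 2 (A=0.988): product = 0.9427
A_sys = 0.9427

0.9427


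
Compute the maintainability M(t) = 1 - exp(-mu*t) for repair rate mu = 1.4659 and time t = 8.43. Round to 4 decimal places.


mu = 1.4659, t = 8.43
mu * t = 1.4659 * 8.43 = 12.3575
exp(-12.3575) = 0.0
M(t) = 1 - 0.0
M(t) = 1.0

1.0


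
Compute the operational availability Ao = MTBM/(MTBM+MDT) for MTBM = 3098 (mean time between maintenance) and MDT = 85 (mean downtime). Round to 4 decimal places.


MTBM = 3098
MDT = 85
MTBM + MDT = 3183
Ao = 3098 / 3183
Ao = 0.9733

0.9733


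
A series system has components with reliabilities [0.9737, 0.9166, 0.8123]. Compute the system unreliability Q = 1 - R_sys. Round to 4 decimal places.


Components: [0.9737, 0.9166, 0.8123]
After component 1: product = 0.9737
After component 2: product = 0.8925
After component 3: product = 0.725
R_sys = 0.725
Q = 1 - 0.725 = 0.275

0.275


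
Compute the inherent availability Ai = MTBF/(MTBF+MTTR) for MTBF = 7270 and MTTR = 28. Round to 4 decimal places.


MTBF = 7270
MTTR = 28
MTBF + MTTR = 7298
Ai = 7270 / 7298
Ai = 0.9962

0.9962


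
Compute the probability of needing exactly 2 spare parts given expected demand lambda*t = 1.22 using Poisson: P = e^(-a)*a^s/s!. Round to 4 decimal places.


a = 1.22, s = 2
e^(-a) = e^(-1.22) = 0.2952
a^s = 1.22^2 = 1.4884
s! = 2
P = 0.2952 * 1.4884 / 2
P = 0.2197

0.2197


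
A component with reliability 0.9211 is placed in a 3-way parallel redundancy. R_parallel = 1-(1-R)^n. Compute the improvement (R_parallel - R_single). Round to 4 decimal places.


R_single = 0.9211, n = 3
1 - R_single = 0.0789
(1 - R_single)^n = 0.0789^3 = 0.0005
R_parallel = 1 - 0.0005 = 0.9995
Improvement = 0.9995 - 0.9211
Improvement = 0.0784

0.0784


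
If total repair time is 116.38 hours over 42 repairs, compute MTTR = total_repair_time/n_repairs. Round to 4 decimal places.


total_repair_time = 116.38
n_repairs = 42
MTTR = 116.38 / 42
MTTR = 2.771

2.771


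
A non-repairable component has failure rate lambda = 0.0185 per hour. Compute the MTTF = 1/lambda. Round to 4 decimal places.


lambda = 0.0185
MTTF = 1 / 0.0185
MTTF = 54.0541

54.0541


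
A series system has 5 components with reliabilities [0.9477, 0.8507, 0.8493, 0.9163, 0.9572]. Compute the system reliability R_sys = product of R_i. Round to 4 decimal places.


Components: [0.9477, 0.8507, 0.8493, 0.9163, 0.9572]
After component 1 (R=0.9477): product = 0.9477
After component 2 (R=0.8507): product = 0.8062
After component 3 (R=0.8493): product = 0.6847
After component 4 (R=0.9163): product = 0.6274
After component 5 (R=0.9572): product = 0.6005
R_sys = 0.6005

0.6005


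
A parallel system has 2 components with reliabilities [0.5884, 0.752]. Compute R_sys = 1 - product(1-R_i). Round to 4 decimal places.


Components: [0.5884, 0.752]
(1 - 0.5884) = 0.4116, running product = 0.4116
(1 - 0.752) = 0.248, running product = 0.1021
Product of (1-R_i) = 0.1021
R_sys = 1 - 0.1021 = 0.8979

0.8979


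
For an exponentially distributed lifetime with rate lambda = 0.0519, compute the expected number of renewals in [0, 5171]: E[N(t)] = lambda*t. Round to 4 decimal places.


lambda = 0.0519
t = 5171
E[N(t)] = lambda * t
E[N(t)] = 0.0519 * 5171
E[N(t)] = 268.3749

268.3749


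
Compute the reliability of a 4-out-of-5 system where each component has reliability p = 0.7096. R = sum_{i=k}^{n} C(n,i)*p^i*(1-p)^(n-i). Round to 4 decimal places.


k = 4, n = 5, p = 0.7096
i=4: C(5,4)=5 * 0.7096^4 * 0.2904^1 = 0.3681
i=5: C(5,5)=1 * 0.7096^5 * 0.2904^0 = 0.1799
R = sum of terms = 0.5481

0.5481


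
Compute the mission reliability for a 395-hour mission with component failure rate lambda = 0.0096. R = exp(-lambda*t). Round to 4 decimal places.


lambda = 0.0096
mission_time = 395
lambda * t = 0.0096 * 395 = 3.792
R = exp(-3.792)
R = 0.0226

0.0226


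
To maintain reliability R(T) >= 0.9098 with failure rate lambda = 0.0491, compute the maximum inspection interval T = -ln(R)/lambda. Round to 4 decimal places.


R_target = 0.9098
lambda = 0.0491
-ln(0.9098) = 0.0945
T = 0.0945 / 0.0491
T = 1.9253

1.9253


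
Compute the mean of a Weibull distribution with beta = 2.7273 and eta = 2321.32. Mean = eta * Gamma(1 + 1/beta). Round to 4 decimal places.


beta = 2.7273, eta = 2321.32
1/beta = 0.3667
1 + 1/beta = 1.3667
Gamma(1.3667) = 0.8896
Mean = 2321.32 * 0.8896
Mean = 2065.0314

2065.0314


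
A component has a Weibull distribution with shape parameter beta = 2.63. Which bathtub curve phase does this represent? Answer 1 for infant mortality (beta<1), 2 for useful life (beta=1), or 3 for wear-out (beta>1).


beta = 2.63
Compare beta to 1:
beta < 1 => infant mortality (phase 1)
beta = 1 => useful life (phase 2)
beta > 1 => wear-out (phase 3)
Since beta = 2.63, this is wear-out (increasing failure rate)
Phase = 3

3


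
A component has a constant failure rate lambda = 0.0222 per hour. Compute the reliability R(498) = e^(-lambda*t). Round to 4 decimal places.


lambda = 0.0222
t = 498
lambda * t = 11.0556
R(t) = e^(-11.0556)
R(t) = 0.0

0.0


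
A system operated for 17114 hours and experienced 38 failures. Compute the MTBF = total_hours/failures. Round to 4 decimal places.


total_hours = 17114
failures = 38
MTBF = 17114 / 38
MTBF = 450.3684

450.3684


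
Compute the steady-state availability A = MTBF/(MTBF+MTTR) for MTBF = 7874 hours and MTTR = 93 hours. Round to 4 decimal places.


MTBF = 7874
MTTR = 93
MTBF + MTTR = 7967
A = 7874 / 7967
A = 0.9883

0.9883


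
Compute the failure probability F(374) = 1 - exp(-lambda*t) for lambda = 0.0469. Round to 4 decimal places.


lambda = 0.0469, t = 374
lambda * t = 17.5406
exp(-17.5406) = 0.0
F(t) = 1 - 0.0
F(t) = 1.0

1.0


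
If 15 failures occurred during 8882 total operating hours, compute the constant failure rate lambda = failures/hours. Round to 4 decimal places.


failures = 15
total_hours = 8882
lambda = 15 / 8882
lambda = 0.0017

0.0017


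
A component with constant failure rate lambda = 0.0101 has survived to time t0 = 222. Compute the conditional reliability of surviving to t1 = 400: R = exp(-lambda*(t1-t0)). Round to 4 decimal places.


lambda = 0.0101
t0 = 222, t1 = 400
t1 - t0 = 178
lambda * (t1-t0) = 0.0101 * 178 = 1.7978
R = exp(-1.7978)
R = 0.1657

0.1657


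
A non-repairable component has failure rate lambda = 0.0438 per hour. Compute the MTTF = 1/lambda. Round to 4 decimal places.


lambda = 0.0438
MTTF = 1 / 0.0438
MTTF = 22.8311

22.8311


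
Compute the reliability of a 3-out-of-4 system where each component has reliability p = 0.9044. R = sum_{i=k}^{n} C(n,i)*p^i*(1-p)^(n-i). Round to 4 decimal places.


k = 3, n = 4, p = 0.9044
i=3: C(4,3)=4 * 0.9044^3 * 0.0956^1 = 0.2829
i=4: C(4,4)=1 * 0.9044^4 * 0.0956^0 = 0.669
R = sum of terms = 0.9519

0.9519


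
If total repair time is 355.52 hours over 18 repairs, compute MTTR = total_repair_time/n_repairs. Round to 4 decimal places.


total_repair_time = 355.52
n_repairs = 18
MTTR = 355.52 / 18
MTTR = 19.7511

19.7511


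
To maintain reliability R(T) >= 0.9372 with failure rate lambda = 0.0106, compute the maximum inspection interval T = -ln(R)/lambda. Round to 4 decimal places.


R_target = 0.9372
lambda = 0.0106
-ln(0.9372) = 0.0649
T = 0.0649 / 0.0106
T = 6.1187

6.1187


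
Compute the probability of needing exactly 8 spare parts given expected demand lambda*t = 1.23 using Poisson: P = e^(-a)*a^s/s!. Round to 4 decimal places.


a = 1.23, s = 8
e^(-a) = e^(-1.23) = 0.2923
a^s = 1.23^8 = 5.2389
s! = 40320
P = 0.2923 * 5.2389 / 40320
P = 0.0

0.0


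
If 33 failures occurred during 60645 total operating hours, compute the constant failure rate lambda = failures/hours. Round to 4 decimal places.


failures = 33
total_hours = 60645
lambda = 33 / 60645
lambda = 0.0005

0.0005


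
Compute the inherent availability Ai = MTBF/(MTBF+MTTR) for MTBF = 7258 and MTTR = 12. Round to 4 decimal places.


MTBF = 7258
MTTR = 12
MTBF + MTTR = 7270
Ai = 7258 / 7270
Ai = 0.9983

0.9983


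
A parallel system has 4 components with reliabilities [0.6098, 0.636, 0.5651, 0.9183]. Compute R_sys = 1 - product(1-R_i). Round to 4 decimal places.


Components: [0.6098, 0.636, 0.5651, 0.9183]
(1 - 0.6098) = 0.3902, running product = 0.3902
(1 - 0.636) = 0.364, running product = 0.142
(1 - 0.5651) = 0.4349, running product = 0.0618
(1 - 0.9183) = 0.0817, running product = 0.005
Product of (1-R_i) = 0.005
R_sys = 1 - 0.005 = 0.995

0.995


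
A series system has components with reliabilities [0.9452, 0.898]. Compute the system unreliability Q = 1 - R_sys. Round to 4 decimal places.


Components: [0.9452, 0.898]
After component 1: product = 0.9452
After component 2: product = 0.8488
R_sys = 0.8488
Q = 1 - 0.8488 = 0.1512

0.1512


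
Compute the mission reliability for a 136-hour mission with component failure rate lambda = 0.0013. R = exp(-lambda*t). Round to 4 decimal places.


lambda = 0.0013
mission_time = 136
lambda * t = 0.0013 * 136 = 0.1768
R = exp(-0.1768)
R = 0.8379

0.8379


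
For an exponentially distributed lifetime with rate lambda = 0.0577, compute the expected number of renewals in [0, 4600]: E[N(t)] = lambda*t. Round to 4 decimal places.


lambda = 0.0577
t = 4600
E[N(t)] = lambda * t
E[N(t)] = 0.0577 * 4600
E[N(t)] = 265.42

265.42


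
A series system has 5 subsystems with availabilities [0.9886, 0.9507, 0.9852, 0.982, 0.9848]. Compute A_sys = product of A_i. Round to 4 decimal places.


Subsystems: [0.9886, 0.9507, 0.9852, 0.982, 0.9848]
After subsystem 1 (A=0.9886): product = 0.9886
After subsystem 2 (A=0.9507): product = 0.9399
After subsystem 3 (A=0.9852): product = 0.926
After subsystem 4 (A=0.982): product = 0.9093
After subsystem 5 (A=0.9848): product = 0.8955
A_sys = 0.8955

0.8955


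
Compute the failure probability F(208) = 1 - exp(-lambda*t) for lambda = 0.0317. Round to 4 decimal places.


lambda = 0.0317, t = 208
lambda * t = 6.5936
exp(-6.5936) = 0.0014
F(t) = 1 - 0.0014
F(t) = 0.9986

0.9986


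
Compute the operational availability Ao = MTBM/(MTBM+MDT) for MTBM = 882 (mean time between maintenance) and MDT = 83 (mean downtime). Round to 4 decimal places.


MTBM = 882
MDT = 83
MTBM + MDT = 965
Ao = 882 / 965
Ao = 0.914

0.914


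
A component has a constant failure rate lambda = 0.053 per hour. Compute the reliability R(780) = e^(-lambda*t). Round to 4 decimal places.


lambda = 0.053
t = 780
lambda * t = 41.34
R(t) = e^(-41.34)
R(t) = 0.0

0.0


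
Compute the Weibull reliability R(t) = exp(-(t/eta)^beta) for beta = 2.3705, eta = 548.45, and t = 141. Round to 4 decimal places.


beta = 2.3705, eta = 548.45, t = 141
t/eta = 141 / 548.45 = 0.2571
(t/eta)^beta = 0.2571^2.3705 = 0.04
R(t) = exp(-0.04)
R(t) = 0.9608

0.9608
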